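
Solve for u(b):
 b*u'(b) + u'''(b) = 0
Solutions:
 u(b) = C1 + Integral(C2*airyai(-b) + C3*airybi(-b), b)


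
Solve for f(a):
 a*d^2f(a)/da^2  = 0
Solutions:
 f(a) = C1 + C2*a


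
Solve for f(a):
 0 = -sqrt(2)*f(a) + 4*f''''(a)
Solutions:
 f(a) = C1*exp(-2^(5/8)*a/2) + C2*exp(2^(5/8)*a/2) + C3*sin(2^(5/8)*a/2) + C4*cos(2^(5/8)*a/2)


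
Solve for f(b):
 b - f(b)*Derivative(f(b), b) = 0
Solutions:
 f(b) = -sqrt(C1 + b^2)
 f(b) = sqrt(C1 + b^2)


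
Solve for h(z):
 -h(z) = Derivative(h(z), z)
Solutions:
 h(z) = C1*exp(-z)


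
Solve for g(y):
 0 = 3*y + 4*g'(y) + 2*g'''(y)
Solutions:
 g(y) = C1 + C2*sin(sqrt(2)*y) + C3*cos(sqrt(2)*y) - 3*y^2/8


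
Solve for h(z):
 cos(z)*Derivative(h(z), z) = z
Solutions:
 h(z) = C1 + Integral(z/cos(z), z)


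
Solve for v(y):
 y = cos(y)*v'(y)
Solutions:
 v(y) = C1 + Integral(y/cos(y), y)


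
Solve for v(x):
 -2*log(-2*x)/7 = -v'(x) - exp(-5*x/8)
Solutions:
 v(x) = C1 + 2*x*log(-x)/7 + 2*x*(-1 + log(2))/7 + 8*exp(-5*x/8)/5


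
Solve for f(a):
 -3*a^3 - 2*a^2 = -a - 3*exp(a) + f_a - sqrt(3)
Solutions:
 f(a) = C1 - 3*a^4/4 - 2*a^3/3 + a^2/2 + sqrt(3)*a + 3*exp(a)


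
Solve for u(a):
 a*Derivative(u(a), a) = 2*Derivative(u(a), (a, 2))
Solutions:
 u(a) = C1 + C2*erfi(a/2)


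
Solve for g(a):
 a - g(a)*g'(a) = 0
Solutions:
 g(a) = -sqrt(C1 + a^2)
 g(a) = sqrt(C1 + a^2)


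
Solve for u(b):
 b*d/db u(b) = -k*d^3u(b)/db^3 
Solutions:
 u(b) = C1 + Integral(C2*airyai(b*(-1/k)^(1/3)) + C3*airybi(b*(-1/k)^(1/3)), b)


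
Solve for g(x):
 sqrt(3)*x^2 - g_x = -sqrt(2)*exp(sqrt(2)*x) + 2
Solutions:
 g(x) = C1 + sqrt(3)*x^3/3 - 2*x + exp(sqrt(2)*x)


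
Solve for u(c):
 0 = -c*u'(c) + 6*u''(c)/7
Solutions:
 u(c) = C1 + C2*erfi(sqrt(21)*c/6)


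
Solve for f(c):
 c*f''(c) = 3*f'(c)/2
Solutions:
 f(c) = C1 + C2*c^(5/2)


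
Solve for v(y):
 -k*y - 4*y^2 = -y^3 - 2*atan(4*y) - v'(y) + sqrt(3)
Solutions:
 v(y) = C1 + k*y^2/2 - y^4/4 + 4*y^3/3 - 2*y*atan(4*y) + sqrt(3)*y + log(16*y^2 + 1)/4


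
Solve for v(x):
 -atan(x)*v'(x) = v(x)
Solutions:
 v(x) = C1*exp(-Integral(1/atan(x), x))


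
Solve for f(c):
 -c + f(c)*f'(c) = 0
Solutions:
 f(c) = -sqrt(C1 + c^2)
 f(c) = sqrt(C1 + c^2)


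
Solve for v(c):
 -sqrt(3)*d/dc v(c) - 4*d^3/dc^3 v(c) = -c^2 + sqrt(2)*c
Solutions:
 v(c) = C1 + C2*sin(3^(1/4)*c/2) + C3*cos(3^(1/4)*c/2) + sqrt(3)*c^3/9 - sqrt(6)*c^2/6 - 8*c/3


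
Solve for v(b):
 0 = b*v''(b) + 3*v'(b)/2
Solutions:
 v(b) = C1 + C2/sqrt(b)


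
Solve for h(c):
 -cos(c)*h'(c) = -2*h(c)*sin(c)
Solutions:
 h(c) = C1/cos(c)^2


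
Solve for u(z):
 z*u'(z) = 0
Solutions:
 u(z) = C1


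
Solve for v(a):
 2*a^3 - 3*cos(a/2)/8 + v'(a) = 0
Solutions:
 v(a) = C1 - a^4/2 + 3*sin(a/2)/4


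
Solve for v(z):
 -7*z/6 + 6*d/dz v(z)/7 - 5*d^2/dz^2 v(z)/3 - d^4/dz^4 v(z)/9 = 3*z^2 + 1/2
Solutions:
 v(z) = C1 + C2*exp(7^(1/3)*z*(-7^(1/3)*(27 + sqrt(6854))^(1/3) + 35/(27 + sqrt(6854))^(1/3))/14)*sin(sqrt(3)*7^(1/3)*z*(35/(27 + sqrt(6854))^(1/3) + 7^(1/3)*(27 + sqrt(6854))^(1/3))/14) + C3*exp(7^(1/3)*z*(-7^(1/3)*(27 + sqrt(6854))^(1/3) + 35/(27 + sqrt(6854))^(1/3))/14)*cos(sqrt(3)*7^(1/3)*z*(35/(27 + sqrt(6854))^(1/3) + 7^(1/3)*(27 + sqrt(6854))^(1/3))/14) + C4*exp(7^(1/3)*z*(-5/(27 + sqrt(6854))^(1/3) + 7^(1/3)*(27 + sqrt(6854))^(1/3)/7)) + 7*z^3/6 + 539*z^2/72 + 19243*z/648


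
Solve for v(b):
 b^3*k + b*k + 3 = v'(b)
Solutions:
 v(b) = C1 + b^4*k/4 + b^2*k/2 + 3*b


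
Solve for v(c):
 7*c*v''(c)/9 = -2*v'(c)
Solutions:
 v(c) = C1 + C2/c^(11/7)


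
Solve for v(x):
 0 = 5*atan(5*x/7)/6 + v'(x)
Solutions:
 v(x) = C1 - 5*x*atan(5*x/7)/6 + 7*log(25*x^2 + 49)/12


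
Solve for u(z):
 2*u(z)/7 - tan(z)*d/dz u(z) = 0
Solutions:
 u(z) = C1*sin(z)^(2/7)


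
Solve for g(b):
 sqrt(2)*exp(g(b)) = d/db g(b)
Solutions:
 g(b) = log(-1/(C1 + sqrt(2)*b))


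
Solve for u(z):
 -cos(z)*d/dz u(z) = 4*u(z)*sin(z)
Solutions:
 u(z) = C1*cos(z)^4


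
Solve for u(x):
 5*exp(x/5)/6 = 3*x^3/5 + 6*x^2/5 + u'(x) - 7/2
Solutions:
 u(x) = C1 - 3*x^4/20 - 2*x^3/5 + 7*x/2 + 25*exp(x/5)/6


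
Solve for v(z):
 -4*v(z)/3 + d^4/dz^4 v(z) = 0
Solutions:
 v(z) = C1*exp(-sqrt(2)*3^(3/4)*z/3) + C2*exp(sqrt(2)*3^(3/4)*z/3) + C3*sin(sqrt(2)*3^(3/4)*z/3) + C4*cos(sqrt(2)*3^(3/4)*z/3)


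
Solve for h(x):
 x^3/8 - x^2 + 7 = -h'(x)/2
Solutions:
 h(x) = C1 - x^4/16 + 2*x^3/3 - 14*x


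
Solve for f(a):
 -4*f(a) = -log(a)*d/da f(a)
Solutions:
 f(a) = C1*exp(4*li(a))


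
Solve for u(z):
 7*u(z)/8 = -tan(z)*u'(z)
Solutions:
 u(z) = C1/sin(z)^(7/8)


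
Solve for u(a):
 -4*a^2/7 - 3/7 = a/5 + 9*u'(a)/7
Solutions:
 u(a) = C1 - 4*a^3/27 - 7*a^2/90 - a/3


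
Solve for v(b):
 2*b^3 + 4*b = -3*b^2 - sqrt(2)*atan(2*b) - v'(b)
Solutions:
 v(b) = C1 - b^4/2 - b^3 - 2*b^2 - sqrt(2)*(b*atan(2*b) - log(4*b^2 + 1)/4)


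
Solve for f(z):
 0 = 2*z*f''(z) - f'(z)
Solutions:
 f(z) = C1 + C2*z^(3/2)


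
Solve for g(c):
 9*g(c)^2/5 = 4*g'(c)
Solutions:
 g(c) = -20/(C1 + 9*c)


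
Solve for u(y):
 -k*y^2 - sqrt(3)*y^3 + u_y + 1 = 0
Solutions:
 u(y) = C1 + k*y^3/3 + sqrt(3)*y^4/4 - y


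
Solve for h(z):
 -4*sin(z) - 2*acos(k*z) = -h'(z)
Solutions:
 h(z) = C1 + 2*Piecewise((z*acos(k*z) - sqrt(-k^2*z^2 + 1)/k, Ne(k, 0)), (pi*z/2, True)) - 4*cos(z)


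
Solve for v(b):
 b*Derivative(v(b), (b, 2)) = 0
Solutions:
 v(b) = C1 + C2*b


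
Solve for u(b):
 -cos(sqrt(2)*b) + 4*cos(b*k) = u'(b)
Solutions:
 u(b) = C1 - sqrt(2)*sin(sqrt(2)*b)/2 + 4*sin(b*k)/k


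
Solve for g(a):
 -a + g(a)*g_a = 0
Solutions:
 g(a) = -sqrt(C1 + a^2)
 g(a) = sqrt(C1 + a^2)


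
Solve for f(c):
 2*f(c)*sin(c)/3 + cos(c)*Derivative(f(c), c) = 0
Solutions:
 f(c) = C1*cos(c)^(2/3)


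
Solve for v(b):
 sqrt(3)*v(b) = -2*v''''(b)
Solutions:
 v(b) = (C1*sin(2^(1/4)*3^(1/8)*b/2) + C2*cos(2^(1/4)*3^(1/8)*b/2))*exp(-2^(1/4)*3^(1/8)*b/2) + (C3*sin(2^(1/4)*3^(1/8)*b/2) + C4*cos(2^(1/4)*3^(1/8)*b/2))*exp(2^(1/4)*3^(1/8)*b/2)


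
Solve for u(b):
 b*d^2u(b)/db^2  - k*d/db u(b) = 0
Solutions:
 u(b) = C1 + b^(re(k) + 1)*(C2*sin(log(b)*Abs(im(k))) + C3*cos(log(b)*im(k)))


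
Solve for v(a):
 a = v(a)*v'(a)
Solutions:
 v(a) = -sqrt(C1 + a^2)
 v(a) = sqrt(C1 + a^2)


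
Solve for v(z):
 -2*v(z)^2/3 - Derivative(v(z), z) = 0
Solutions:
 v(z) = 3/(C1 + 2*z)


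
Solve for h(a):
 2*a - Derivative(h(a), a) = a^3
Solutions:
 h(a) = C1 - a^4/4 + a^2


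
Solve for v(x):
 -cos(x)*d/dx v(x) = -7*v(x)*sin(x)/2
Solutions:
 v(x) = C1/cos(x)^(7/2)


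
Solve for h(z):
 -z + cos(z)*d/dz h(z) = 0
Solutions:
 h(z) = C1 + Integral(z/cos(z), z)


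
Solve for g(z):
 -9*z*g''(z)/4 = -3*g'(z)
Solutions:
 g(z) = C1 + C2*z^(7/3)


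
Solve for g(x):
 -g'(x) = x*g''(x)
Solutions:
 g(x) = C1 + C2*log(x)


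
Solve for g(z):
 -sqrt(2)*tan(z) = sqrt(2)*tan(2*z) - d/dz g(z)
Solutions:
 g(z) = C1 - sqrt(2)*log(cos(z)) - sqrt(2)*log(cos(2*z))/2


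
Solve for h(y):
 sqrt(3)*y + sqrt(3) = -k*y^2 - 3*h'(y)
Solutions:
 h(y) = C1 - k*y^3/9 - sqrt(3)*y^2/6 - sqrt(3)*y/3


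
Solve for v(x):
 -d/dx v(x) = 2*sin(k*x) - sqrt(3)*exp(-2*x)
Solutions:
 v(x) = C1 - sqrt(3)*exp(-2*x)/2 + 2*cos(k*x)/k


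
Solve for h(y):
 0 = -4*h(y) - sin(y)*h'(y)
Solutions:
 h(y) = C1*(cos(y)^2 + 2*cos(y) + 1)/(cos(y)^2 - 2*cos(y) + 1)


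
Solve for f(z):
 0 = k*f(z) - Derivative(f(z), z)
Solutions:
 f(z) = C1*exp(k*z)


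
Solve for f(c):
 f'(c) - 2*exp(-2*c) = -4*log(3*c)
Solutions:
 f(c) = C1 - 4*c*log(c) + 4*c*(1 - log(3)) - exp(-2*c)


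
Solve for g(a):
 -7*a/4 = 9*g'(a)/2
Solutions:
 g(a) = C1 - 7*a^2/36


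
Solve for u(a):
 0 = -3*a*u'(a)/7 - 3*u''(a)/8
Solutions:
 u(a) = C1 + C2*erf(2*sqrt(7)*a/7)


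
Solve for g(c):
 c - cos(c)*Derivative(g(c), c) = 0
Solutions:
 g(c) = C1 + Integral(c/cos(c), c)


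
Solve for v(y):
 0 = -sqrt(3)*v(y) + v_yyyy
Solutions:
 v(y) = C1*exp(-3^(1/8)*y) + C2*exp(3^(1/8)*y) + C3*sin(3^(1/8)*y) + C4*cos(3^(1/8)*y)


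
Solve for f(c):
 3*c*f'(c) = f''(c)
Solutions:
 f(c) = C1 + C2*erfi(sqrt(6)*c/2)


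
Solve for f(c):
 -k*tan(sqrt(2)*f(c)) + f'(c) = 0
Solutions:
 f(c) = sqrt(2)*(pi - asin(C1*exp(sqrt(2)*c*k)))/2
 f(c) = sqrt(2)*asin(C1*exp(sqrt(2)*c*k))/2


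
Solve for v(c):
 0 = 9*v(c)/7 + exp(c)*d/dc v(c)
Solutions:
 v(c) = C1*exp(9*exp(-c)/7)


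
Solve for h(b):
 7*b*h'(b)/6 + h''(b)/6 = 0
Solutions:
 h(b) = C1 + C2*erf(sqrt(14)*b/2)


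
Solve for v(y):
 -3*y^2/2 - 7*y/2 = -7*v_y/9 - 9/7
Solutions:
 v(y) = C1 + 9*y^3/14 + 9*y^2/4 - 81*y/49


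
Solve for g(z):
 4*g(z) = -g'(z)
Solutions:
 g(z) = C1*exp(-4*z)


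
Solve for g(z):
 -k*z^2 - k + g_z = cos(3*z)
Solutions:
 g(z) = C1 + k*z^3/3 + k*z + sin(3*z)/3


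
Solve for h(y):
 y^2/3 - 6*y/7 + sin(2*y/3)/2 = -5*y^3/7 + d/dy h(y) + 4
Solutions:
 h(y) = C1 + 5*y^4/28 + y^3/9 - 3*y^2/7 - 4*y - 3*cos(2*y/3)/4


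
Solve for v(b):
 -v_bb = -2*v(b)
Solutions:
 v(b) = C1*exp(-sqrt(2)*b) + C2*exp(sqrt(2)*b)


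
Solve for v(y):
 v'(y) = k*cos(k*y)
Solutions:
 v(y) = C1 + sin(k*y)


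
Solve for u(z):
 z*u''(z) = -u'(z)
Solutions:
 u(z) = C1 + C2*log(z)


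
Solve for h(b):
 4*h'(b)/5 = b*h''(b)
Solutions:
 h(b) = C1 + C2*b^(9/5)


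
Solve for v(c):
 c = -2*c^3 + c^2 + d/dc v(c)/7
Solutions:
 v(c) = C1 + 7*c^4/2 - 7*c^3/3 + 7*c^2/2


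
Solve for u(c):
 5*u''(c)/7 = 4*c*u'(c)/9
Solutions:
 u(c) = C1 + C2*erfi(sqrt(70)*c/15)


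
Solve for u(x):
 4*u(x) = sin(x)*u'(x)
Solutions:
 u(x) = C1*(cos(x)^2 - 2*cos(x) + 1)/(cos(x)^2 + 2*cos(x) + 1)


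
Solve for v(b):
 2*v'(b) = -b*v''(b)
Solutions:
 v(b) = C1 + C2/b


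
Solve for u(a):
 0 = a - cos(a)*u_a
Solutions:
 u(a) = C1 + Integral(a/cos(a), a)


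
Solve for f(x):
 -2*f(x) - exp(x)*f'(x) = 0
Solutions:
 f(x) = C1*exp(2*exp(-x))


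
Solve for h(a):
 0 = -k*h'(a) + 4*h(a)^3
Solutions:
 h(a) = -sqrt(2)*sqrt(-k/(C1*k + 4*a))/2
 h(a) = sqrt(2)*sqrt(-k/(C1*k + 4*a))/2


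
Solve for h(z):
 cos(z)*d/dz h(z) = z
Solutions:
 h(z) = C1 + Integral(z/cos(z), z)


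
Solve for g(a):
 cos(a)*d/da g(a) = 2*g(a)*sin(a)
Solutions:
 g(a) = C1/cos(a)^2


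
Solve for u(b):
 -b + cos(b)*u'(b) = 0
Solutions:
 u(b) = C1 + Integral(b/cos(b), b)


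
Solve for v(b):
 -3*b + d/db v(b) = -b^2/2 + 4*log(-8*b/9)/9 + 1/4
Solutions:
 v(b) = C1 - b^3/6 + 3*b^2/2 + 4*b*log(-b)/9 + b*(-32*log(3) - 7 + 48*log(2))/36


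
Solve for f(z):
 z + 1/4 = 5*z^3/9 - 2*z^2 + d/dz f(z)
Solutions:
 f(z) = C1 - 5*z^4/36 + 2*z^3/3 + z^2/2 + z/4


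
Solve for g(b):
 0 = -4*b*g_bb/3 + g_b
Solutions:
 g(b) = C1 + C2*b^(7/4)


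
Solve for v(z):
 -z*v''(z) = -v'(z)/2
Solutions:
 v(z) = C1 + C2*z^(3/2)


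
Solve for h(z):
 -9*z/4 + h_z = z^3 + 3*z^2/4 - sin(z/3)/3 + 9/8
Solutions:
 h(z) = C1 + z^4/4 + z^3/4 + 9*z^2/8 + 9*z/8 + cos(z/3)


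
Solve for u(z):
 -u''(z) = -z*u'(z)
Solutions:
 u(z) = C1 + C2*erfi(sqrt(2)*z/2)


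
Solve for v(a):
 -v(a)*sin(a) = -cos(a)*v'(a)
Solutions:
 v(a) = C1/cos(a)


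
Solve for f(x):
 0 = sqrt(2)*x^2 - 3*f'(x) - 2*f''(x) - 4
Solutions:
 f(x) = C1 + C2*exp(-3*x/2) + sqrt(2)*x^3/9 - 2*sqrt(2)*x^2/9 - 4*x/3 + 8*sqrt(2)*x/27


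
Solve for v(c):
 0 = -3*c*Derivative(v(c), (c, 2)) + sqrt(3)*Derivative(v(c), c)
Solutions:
 v(c) = C1 + C2*c^(sqrt(3)/3 + 1)


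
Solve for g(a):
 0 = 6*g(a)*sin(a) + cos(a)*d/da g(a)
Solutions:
 g(a) = C1*cos(a)^6


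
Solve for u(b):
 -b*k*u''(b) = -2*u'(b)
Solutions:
 u(b) = C1 + b^(((re(k) + 2)*re(k) + im(k)^2)/(re(k)^2 + im(k)^2))*(C2*sin(2*log(b)*Abs(im(k))/(re(k)^2 + im(k)^2)) + C3*cos(2*log(b)*im(k)/(re(k)^2 + im(k)^2)))


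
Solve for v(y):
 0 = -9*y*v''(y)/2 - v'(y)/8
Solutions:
 v(y) = C1 + C2*y^(35/36)


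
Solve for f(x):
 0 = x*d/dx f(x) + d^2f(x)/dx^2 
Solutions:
 f(x) = C1 + C2*erf(sqrt(2)*x/2)


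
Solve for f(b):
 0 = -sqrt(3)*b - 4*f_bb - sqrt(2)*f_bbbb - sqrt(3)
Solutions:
 f(b) = C1 + C2*b + C3*sin(2^(3/4)*b) + C4*cos(2^(3/4)*b) - sqrt(3)*b^3/24 - sqrt(3)*b^2/8


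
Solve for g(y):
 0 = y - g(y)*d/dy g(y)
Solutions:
 g(y) = -sqrt(C1 + y^2)
 g(y) = sqrt(C1 + y^2)


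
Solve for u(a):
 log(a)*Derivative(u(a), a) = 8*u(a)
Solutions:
 u(a) = C1*exp(8*li(a))


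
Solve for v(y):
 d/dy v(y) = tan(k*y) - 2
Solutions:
 v(y) = C1 - 2*y + Piecewise((-log(cos(k*y))/k, Ne(k, 0)), (0, True))


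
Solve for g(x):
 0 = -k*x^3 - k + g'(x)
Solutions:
 g(x) = C1 + k*x^4/4 + k*x


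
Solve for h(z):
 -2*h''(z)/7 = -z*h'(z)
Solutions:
 h(z) = C1 + C2*erfi(sqrt(7)*z/2)


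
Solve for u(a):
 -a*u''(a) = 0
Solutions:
 u(a) = C1 + C2*a


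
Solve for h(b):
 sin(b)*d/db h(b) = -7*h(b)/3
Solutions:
 h(b) = C1*(cos(b) + 1)^(7/6)/(cos(b) - 1)^(7/6)


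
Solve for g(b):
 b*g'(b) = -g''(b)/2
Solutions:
 g(b) = C1 + C2*erf(b)


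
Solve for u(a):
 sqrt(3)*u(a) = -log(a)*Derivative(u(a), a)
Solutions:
 u(a) = C1*exp(-sqrt(3)*li(a))


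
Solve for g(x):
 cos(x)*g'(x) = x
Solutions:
 g(x) = C1 + Integral(x/cos(x), x)


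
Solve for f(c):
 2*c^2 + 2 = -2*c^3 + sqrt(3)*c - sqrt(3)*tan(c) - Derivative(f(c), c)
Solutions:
 f(c) = C1 - c^4/2 - 2*c^3/3 + sqrt(3)*c^2/2 - 2*c + sqrt(3)*log(cos(c))


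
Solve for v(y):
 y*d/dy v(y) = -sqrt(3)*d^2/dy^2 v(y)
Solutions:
 v(y) = C1 + C2*erf(sqrt(2)*3^(3/4)*y/6)


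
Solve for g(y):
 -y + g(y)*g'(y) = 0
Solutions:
 g(y) = -sqrt(C1 + y^2)
 g(y) = sqrt(C1 + y^2)


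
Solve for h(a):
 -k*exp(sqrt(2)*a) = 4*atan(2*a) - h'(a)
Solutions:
 h(a) = C1 + 4*a*atan(2*a) + sqrt(2)*k*exp(sqrt(2)*a)/2 - log(4*a^2 + 1)


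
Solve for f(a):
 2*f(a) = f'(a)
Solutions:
 f(a) = C1*exp(2*a)


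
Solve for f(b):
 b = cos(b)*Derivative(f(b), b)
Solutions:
 f(b) = C1 + Integral(b/cos(b), b)


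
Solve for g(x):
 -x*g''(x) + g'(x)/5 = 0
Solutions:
 g(x) = C1 + C2*x^(6/5)


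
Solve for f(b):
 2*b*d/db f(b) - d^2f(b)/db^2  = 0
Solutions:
 f(b) = C1 + C2*erfi(b)


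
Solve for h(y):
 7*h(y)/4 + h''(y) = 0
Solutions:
 h(y) = C1*sin(sqrt(7)*y/2) + C2*cos(sqrt(7)*y/2)


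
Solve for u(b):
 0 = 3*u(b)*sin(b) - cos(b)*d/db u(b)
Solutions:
 u(b) = C1/cos(b)^3


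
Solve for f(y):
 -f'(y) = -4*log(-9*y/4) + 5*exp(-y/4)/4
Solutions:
 f(y) = C1 + 4*y*log(-y) + 4*y*(-2*log(2) - 1 + 2*log(3)) + 5*exp(-y/4)


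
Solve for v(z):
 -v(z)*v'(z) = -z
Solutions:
 v(z) = -sqrt(C1 + z^2)
 v(z) = sqrt(C1 + z^2)


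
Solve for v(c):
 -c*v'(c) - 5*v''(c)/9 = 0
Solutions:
 v(c) = C1 + C2*erf(3*sqrt(10)*c/10)


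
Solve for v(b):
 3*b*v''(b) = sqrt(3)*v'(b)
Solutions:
 v(b) = C1 + C2*b^(sqrt(3)/3 + 1)


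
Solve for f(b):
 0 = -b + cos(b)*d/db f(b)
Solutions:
 f(b) = C1 + Integral(b/cos(b), b)


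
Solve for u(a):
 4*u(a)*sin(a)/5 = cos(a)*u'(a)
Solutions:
 u(a) = C1/cos(a)^(4/5)


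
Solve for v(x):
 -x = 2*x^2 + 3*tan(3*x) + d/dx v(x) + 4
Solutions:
 v(x) = C1 - 2*x^3/3 - x^2/2 - 4*x + log(cos(3*x))


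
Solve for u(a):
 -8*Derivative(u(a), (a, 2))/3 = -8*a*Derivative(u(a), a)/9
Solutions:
 u(a) = C1 + C2*erfi(sqrt(6)*a/6)


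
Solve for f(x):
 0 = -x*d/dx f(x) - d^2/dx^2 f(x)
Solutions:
 f(x) = C1 + C2*erf(sqrt(2)*x/2)


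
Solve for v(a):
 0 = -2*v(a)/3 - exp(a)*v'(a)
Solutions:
 v(a) = C1*exp(2*exp(-a)/3)


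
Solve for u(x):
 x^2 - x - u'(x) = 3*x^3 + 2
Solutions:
 u(x) = C1 - 3*x^4/4 + x^3/3 - x^2/2 - 2*x


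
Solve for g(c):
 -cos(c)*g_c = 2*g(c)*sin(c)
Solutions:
 g(c) = C1*cos(c)^2


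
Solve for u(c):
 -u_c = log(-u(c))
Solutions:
 -li(-u(c)) = C1 - c


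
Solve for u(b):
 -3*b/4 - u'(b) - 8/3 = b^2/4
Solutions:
 u(b) = C1 - b^3/12 - 3*b^2/8 - 8*b/3


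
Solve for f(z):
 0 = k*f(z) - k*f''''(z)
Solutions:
 f(z) = C1*exp(-z) + C2*exp(z) + C3*sin(z) + C4*cos(z)


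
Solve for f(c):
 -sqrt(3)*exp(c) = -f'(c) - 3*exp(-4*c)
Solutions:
 f(c) = C1 + sqrt(3)*exp(c) + 3*exp(-4*c)/4


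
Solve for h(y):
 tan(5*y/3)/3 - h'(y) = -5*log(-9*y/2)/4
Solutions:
 h(y) = C1 + 5*y*log(-y)/4 - 5*y/4 - 5*y*log(2)/4 + 5*y*log(3)/2 - log(cos(5*y/3))/5


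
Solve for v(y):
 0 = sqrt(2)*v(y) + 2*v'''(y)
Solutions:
 v(y) = C3*exp(-2^(5/6)*y/2) + (C1*sin(2^(5/6)*sqrt(3)*y/4) + C2*cos(2^(5/6)*sqrt(3)*y/4))*exp(2^(5/6)*y/4)


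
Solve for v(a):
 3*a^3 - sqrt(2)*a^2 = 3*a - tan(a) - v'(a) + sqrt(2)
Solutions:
 v(a) = C1 - 3*a^4/4 + sqrt(2)*a^3/3 + 3*a^2/2 + sqrt(2)*a + log(cos(a))


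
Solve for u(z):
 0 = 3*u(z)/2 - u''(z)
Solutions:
 u(z) = C1*exp(-sqrt(6)*z/2) + C2*exp(sqrt(6)*z/2)


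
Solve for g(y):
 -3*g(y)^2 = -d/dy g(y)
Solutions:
 g(y) = -1/(C1 + 3*y)


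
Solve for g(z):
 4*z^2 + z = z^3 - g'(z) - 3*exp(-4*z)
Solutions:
 g(z) = C1 + z^4/4 - 4*z^3/3 - z^2/2 + 3*exp(-4*z)/4


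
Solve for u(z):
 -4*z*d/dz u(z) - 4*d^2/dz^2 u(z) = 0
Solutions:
 u(z) = C1 + C2*erf(sqrt(2)*z/2)


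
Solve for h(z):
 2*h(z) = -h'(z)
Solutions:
 h(z) = C1*exp(-2*z)


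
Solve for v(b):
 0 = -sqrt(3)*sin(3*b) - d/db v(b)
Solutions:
 v(b) = C1 + sqrt(3)*cos(3*b)/3


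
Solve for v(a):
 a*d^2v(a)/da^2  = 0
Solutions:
 v(a) = C1 + C2*a


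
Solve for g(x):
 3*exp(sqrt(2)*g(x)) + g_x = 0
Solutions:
 g(x) = sqrt(2)*(2*log(1/(C1 + 3*x)) - log(2))/4


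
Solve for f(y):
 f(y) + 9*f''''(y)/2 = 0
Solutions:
 f(y) = (C1*sin(2^(3/4)*sqrt(3)*y/6) + C2*cos(2^(3/4)*sqrt(3)*y/6))*exp(-2^(3/4)*sqrt(3)*y/6) + (C3*sin(2^(3/4)*sqrt(3)*y/6) + C4*cos(2^(3/4)*sqrt(3)*y/6))*exp(2^(3/4)*sqrt(3)*y/6)


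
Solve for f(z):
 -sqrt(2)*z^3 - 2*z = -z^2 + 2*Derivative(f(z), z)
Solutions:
 f(z) = C1 - sqrt(2)*z^4/8 + z^3/6 - z^2/2


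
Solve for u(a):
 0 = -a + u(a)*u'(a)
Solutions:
 u(a) = -sqrt(C1 + a^2)
 u(a) = sqrt(C1 + a^2)


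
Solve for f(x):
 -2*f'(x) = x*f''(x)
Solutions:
 f(x) = C1 + C2/x


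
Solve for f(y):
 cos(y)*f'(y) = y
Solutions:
 f(y) = C1 + Integral(y/cos(y), y)


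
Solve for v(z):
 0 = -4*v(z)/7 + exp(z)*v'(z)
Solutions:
 v(z) = C1*exp(-4*exp(-z)/7)


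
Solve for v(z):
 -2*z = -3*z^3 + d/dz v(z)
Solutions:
 v(z) = C1 + 3*z^4/4 - z^2


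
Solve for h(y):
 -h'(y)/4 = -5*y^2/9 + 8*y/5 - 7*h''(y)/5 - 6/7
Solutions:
 h(y) = C1 + C2*exp(5*y/28) + 20*y^3/27 + 416*y^2/45 + 168472*y/1575


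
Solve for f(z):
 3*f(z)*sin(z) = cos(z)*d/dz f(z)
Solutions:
 f(z) = C1/cos(z)^3


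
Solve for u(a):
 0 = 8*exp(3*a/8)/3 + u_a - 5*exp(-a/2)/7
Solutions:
 u(a) = C1 - 64*exp(3*a/8)/9 - 10*exp(-a/2)/7


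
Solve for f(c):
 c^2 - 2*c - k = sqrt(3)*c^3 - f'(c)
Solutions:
 f(c) = C1 + sqrt(3)*c^4/4 - c^3/3 + c^2 + c*k


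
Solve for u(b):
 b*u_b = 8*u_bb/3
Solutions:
 u(b) = C1 + C2*erfi(sqrt(3)*b/4)


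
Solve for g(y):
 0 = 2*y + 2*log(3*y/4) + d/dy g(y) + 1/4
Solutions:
 g(y) = C1 - y^2 - 2*y*log(y) + y*log(16/9) + 7*y/4


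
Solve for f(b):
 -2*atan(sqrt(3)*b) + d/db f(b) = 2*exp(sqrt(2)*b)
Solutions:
 f(b) = C1 + 2*b*atan(sqrt(3)*b) + sqrt(2)*exp(sqrt(2)*b) - sqrt(3)*log(3*b^2 + 1)/3


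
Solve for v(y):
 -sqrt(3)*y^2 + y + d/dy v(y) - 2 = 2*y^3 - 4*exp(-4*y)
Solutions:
 v(y) = C1 + y^4/2 + sqrt(3)*y^3/3 - y^2/2 + 2*y + exp(-4*y)


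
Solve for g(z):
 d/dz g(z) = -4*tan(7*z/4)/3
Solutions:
 g(z) = C1 + 16*log(cos(7*z/4))/21


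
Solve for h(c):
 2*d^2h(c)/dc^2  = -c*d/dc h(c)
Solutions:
 h(c) = C1 + C2*erf(c/2)


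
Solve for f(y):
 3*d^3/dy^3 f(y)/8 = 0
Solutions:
 f(y) = C1 + C2*y + C3*y^2


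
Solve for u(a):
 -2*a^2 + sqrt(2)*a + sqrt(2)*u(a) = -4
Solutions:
 u(a) = sqrt(2)*a^2 - a - 2*sqrt(2)


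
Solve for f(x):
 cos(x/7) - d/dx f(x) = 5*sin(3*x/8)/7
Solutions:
 f(x) = C1 + 7*sin(x/7) + 40*cos(3*x/8)/21


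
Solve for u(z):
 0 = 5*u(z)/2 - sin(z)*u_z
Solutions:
 u(z) = C1*(cos(z) - 1)^(5/4)/(cos(z) + 1)^(5/4)


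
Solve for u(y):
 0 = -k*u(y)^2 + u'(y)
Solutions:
 u(y) = -1/(C1 + k*y)


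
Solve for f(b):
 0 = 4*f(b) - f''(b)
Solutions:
 f(b) = C1*exp(-2*b) + C2*exp(2*b)


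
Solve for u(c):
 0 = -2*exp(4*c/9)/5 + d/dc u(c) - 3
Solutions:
 u(c) = C1 + 3*c + 9*exp(4*c/9)/10


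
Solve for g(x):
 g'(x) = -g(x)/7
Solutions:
 g(x) = C1*exp(-x/7)


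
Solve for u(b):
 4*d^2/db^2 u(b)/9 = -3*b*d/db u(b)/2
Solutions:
 u(b) = C1 + C2*erf(3*sqrt(3)*b/4)


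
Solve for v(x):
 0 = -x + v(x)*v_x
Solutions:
 v(x) = -sqrt(C1 + x^2)
 v(x) = sqrt(C1 + x^2)


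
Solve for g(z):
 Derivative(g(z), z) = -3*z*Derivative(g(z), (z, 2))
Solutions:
 g(z) = C1 + C2*z^(2/3)


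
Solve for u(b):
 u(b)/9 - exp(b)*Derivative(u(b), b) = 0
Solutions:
 u(b) = C1*exp(-exp(-b)/9)


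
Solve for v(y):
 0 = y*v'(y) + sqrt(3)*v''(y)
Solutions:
 v(y) = C1 + C2*erf(sqrt(2)*3^(3/4)*y/6)


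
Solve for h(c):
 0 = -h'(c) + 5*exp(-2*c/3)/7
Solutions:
 h(c) = C1 - 15*exp(-2*c/3)/14


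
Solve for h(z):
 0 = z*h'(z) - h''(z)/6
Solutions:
 h(z) = C1 + C2*erfi(sqrt(3)*z)


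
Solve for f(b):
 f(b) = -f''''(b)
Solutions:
 f(b) = (C1*sin(sqrt(2)*b/2) + C2*cos(sqrt(2)*b/2))*exp(-sqrt(2)*b/2) + (C3*sin(sqrt(2)*b/2) + C4*cos(sqrt(2)*b/2))*exp(sqrt(2)*b/2)


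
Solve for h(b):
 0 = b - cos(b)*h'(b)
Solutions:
 h(b) = C1 + Integral(b/cos(b), b)


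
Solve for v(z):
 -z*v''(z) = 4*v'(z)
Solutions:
 v(z) = C1 + C2/z^3


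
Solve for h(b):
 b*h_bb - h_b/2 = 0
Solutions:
 h(b) = C1 + C2*b^(3/2)


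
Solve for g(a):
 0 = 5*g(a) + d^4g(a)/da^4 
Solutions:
 g(a) = (C1*sin(sqrt(2)*5^(1/4)*a/2) + C2*cos(sqrt(2)*5^(1/4)*a/2))*exp(-sqrt(2)*5^(1/4)*a/2) + (C3*sin(sqrt(2)*5^(1/4)*a/2) + C4*cos(sqrt(2)*5^(1/4)*a/2))*exp(sqrt(2)*5^(1/4)*a/2)


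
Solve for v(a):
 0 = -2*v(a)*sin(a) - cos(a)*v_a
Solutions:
 v(a) = C1*cos(a)^2


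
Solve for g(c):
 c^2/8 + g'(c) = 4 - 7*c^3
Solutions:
 g(c) = C1 - 7*c^4/4 - c^3/24 + 4*c


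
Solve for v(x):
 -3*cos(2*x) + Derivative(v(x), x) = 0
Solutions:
 v(x) = C1 + 3*sin(2*x)/2


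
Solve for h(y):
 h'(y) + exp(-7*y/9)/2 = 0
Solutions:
 h(y) = C1 + 9*exp(-7*y/9)/14


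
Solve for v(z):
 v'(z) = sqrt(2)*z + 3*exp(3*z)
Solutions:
 v(z) = C1 + sqrt(2)*z^2/2 + exp(3*z)


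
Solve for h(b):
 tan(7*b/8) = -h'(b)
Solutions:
 h(b) = C1 + 8*log(cos(7*b/8))/7


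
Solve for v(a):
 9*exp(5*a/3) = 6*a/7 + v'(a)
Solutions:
 v(a) = C1 - 3*a^2/7 + 27*exp(5*a/3)/5


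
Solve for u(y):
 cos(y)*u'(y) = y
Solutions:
 u(y) = C1 + Integral(y/cos(y), y)


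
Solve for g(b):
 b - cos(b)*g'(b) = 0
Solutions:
 g(b) = C1 + Integral(b/cos(b), b)


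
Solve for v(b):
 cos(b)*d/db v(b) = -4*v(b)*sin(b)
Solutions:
 v(b) = C1*cos(b)^4


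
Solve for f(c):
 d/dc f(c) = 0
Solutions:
 f(c) = C1


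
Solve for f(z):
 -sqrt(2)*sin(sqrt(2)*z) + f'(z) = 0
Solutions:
 f(z) = C1 - cos(sqrt(2)*z)


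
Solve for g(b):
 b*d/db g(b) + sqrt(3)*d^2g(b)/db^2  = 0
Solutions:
 g(b) = C1 + C2*erf(sqrt(2)*3^(3/4)*b/6)


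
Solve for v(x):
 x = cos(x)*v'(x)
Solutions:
 v(x) = C1 + Integral(x/cos(x), x)


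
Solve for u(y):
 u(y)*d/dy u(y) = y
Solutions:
 u(y) = -sqrt(C1 + y^2)
 u(y) = sqrt(C1 + y^2)


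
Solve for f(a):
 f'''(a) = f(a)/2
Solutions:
 f(a) = C3*exp(2^(2/3)*a/2) + (C1*sin(2^(2/3)*sqrt(3)*a/4) + C2*cos(2^(2/3)*sqrt(3)*a/4))*exp(-2^(2/3)*a/4)


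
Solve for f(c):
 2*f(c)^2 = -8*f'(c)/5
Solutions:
 f(c) = 4/(C1 + 5*c)


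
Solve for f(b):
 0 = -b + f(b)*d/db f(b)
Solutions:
 f(b) = -sqrt(C1 + b^2)
 f(b) = sqrt(C1 + b^2)


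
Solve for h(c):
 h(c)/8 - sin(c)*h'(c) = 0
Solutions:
 h(c) = C1*(cos(c) - 1)^(1/16)/(cos(c) + 1)^(1/16)


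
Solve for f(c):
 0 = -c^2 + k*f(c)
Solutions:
 f(c) = c^2/k


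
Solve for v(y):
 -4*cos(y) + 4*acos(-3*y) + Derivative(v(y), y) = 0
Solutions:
 v(y) = C1 - 4*y*acos(-3*y) - 4*sqrt(1 - 9*y^2)/3 + 4*sin(y)


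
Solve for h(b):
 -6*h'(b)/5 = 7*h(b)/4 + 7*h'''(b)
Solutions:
 h(b) = C1*exp(-35^(1/3)*b*(-(1225 + sqrt(1518545))^(1/3) + 8*35^(1/3)/(1225 + sqrt(1518545))^(1/3))/140)*sin(sqrt(3)*35^(1/3)*b*(8*35^(1/3)/(1225 + sqrt(1518545))^(1/3) + (1225 + sqrt(1518545))^(1/3))/140) + C2*exp(-35^(1/3)*b*(-(1225 + sqrt(1518545))^(1/3) + 8*35^(1/3)/(1225 + sqrt(1518545))^(1/3))/140)*cos(sqrt(3)*35^(1/3)*b*(8*35^(1/3)/(1225 + sqrt(1518545))^(1/3) + (1225 + sqrt(1518545))^(1/3))/140) + C3*exp(35^(1/3)*b*(-(1225 + sqrt(1518545))^(1/3) + 8*35^(1/3)/(1225 + sqrt(1518545))^(1/3))/70)


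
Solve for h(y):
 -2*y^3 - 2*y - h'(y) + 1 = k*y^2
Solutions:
 h(y) = C1 - k*y^3/3 - y^4/2 - y^2 + y


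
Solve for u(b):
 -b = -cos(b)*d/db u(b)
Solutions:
 u(b) = C1 + Integral(b/cos(b), b)


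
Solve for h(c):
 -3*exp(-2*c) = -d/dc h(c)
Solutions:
 h(c) = C1 - 3*exp(-2*c)/2


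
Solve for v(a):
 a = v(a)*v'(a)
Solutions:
 v(a) = -sqrt(C1 + a^2)
 v(a) = sqrt(C1 + a^2)


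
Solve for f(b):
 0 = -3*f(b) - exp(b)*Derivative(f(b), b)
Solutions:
 f(b) = C1*exp(3*exp(-b))


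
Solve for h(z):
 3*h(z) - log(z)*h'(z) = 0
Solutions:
 h(z) = C1*exp(3*li(z))


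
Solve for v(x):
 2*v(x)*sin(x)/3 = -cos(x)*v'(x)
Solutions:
 v(x) = C1*cos(x)^(2/3)


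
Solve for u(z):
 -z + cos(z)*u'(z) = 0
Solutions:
 u(z) = C1 + Integral(z/cos(z), z)


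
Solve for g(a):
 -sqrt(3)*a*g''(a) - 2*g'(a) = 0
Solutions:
 g(a) = C1 + C2*a^(1 - 2*sqrt(3)/3)


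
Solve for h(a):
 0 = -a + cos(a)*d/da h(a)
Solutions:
 h(a) = C1 + Integral(a/cos(a), a)


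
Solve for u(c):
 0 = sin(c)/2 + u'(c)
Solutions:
 u(c) = C1 + cos(c)/2


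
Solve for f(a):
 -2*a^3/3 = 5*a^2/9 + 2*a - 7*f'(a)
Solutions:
 f(a) = C1 + a^4/42 + 5*a^3/189 + a^2/7


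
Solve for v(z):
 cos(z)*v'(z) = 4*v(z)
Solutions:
 v(z) = C1*(sin(z)^2 + 2*sin(z) + 1)/(sin(z)^2 - 2*sin(z) + 1)


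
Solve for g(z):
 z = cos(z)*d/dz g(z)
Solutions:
 g(z) = C1 + Integral(z/cos(z), z)


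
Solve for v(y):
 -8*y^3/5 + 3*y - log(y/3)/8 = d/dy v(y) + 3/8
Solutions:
 v(y) = C1 - 2*y^4/5 + 3*y^2/2 - y*log(y)/8 - y/4 + y*log(3)/8


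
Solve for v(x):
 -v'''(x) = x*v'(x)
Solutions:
 v(x) = C1 + Integral(C2*airyai(-x) + C3*airybi(-x), x)


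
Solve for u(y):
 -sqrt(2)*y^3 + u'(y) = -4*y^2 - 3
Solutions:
 u(y) = C1 + sqrt(2)*y^4/4 - 4*y^3/3 - 3*y


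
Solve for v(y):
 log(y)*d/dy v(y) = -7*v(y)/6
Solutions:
 v(y) = C1*exp(-7*li(y)/6)


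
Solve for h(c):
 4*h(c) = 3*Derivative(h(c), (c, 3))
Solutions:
 h(c) = C3*exp(6^(2/3)*c/3) + (C1*sin(2^(2/3)*3^(1/6)*c/2) + C2*cos(2^(2/3)*3^(1/6)*c/2))*exp(-6^(2/3)*c/6)


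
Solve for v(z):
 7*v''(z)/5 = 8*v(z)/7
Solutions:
 v(z) = C1*exp(-2*sqrt(10)*z/7) + C2*exp(2*sqrt(10)*z/7)


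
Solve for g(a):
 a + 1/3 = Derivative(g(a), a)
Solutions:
 g(a) = C1 + a^2/2 + a/3


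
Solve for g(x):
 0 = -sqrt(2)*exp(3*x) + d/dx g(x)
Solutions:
 g(x) = C1 + sqrt(2)*exp(3*x)/3


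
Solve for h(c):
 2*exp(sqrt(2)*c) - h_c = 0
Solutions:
 h(c) = C1 + sqrt(2)*exp(sqrt(2)*c)


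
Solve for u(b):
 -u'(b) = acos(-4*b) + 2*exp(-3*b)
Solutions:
 u(b) = C1 - b*acos(-4*b) - sqrt(1 - 16*b^2)/4 + 2*exp(-3*b)/3


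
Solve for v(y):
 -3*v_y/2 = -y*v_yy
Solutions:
 v(y) = C1 + C2*y^(5/2)


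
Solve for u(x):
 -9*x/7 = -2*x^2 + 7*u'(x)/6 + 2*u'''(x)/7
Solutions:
 u(x) = C1 + C2*sin(7*sqrt(3)*x/6) + C3*cos(7*sqrt(3)*x/6) + 4*x^3/7 - 27*x^2/49 - 288*x/343


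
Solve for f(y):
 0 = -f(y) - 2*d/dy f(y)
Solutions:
 f(y) = C1*exp(-y/2)


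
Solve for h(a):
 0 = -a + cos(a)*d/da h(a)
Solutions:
 h(a) = C1 + Integral(a/cos(a), a)


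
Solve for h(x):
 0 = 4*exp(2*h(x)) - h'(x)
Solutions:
 h(x) = log(-sqrt(-1/(C1 + 4*x))) - log(2)/2
 h(x) = log(-1/(C1 + 4*x))/2 - log(2)/2


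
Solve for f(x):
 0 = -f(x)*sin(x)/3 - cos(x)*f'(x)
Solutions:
 f(x) = C1*cos(x)^(1/3)


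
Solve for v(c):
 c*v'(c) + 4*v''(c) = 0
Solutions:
 v(c) = C1 + C2*erf(sqrt(2)*c/4)


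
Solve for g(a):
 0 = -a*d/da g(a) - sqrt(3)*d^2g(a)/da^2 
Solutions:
 g(a) = C1 + C2*erf(sqrt(2)*3^(3/4)*a/6)


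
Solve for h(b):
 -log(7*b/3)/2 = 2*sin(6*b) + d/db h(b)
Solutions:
 h(b) = C1 - b*log(b)/2 - b*log(7) + b/2 + b*log(21)/2 + cos(6*b)/3


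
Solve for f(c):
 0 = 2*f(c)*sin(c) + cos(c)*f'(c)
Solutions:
 f(c) = C1*cos(c)^2


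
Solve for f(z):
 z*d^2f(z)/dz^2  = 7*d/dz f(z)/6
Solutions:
 f(z) = C1 + C2*z^(13/6)


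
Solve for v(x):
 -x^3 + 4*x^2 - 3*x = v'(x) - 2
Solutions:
 v(x) = C1 - x^4/4 + 4*x^3/3 - 3*x^2/2 + 2*x


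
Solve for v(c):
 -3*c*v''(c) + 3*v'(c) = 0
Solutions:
 v(c) = C1 + C2*c^2


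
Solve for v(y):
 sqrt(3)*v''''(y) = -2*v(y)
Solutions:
 v(y) = (C1*sin(2^(3/4)*3^(7/8)*y/6) + C2*cos(2^(3/4)*3^(7/8)*y/6))*exp(-2^(3/4)*3^(7/8)*y/6) + (C3*sin(2^(3/4)*3^(7/8)*y/6) + C4*cos(2^(3/4)*3^(7/8)*y/6))*exp(2^(3/4)*3^(7/8)*y/6)


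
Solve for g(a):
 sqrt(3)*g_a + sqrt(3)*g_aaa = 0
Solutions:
 g(a) = C1 + C2*sin(a) + C3*cos(a)


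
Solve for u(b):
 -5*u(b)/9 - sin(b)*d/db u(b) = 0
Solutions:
 u(b) = C1*(cos(b) + 1)^(5/18)/(cos(b) - 1)^(5/18)


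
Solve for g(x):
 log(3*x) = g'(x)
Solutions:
 g(x) = C1 + x*log(x) - x + x*log(3)


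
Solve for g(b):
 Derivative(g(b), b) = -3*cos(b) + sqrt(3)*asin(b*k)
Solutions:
 g(b) = C1 + sqrt(3)*Piecewise((b*asin(b*k) + sqrt(-b^2*k^2 + 1)/k, Ne(k, 0)), (0, True)) - 3*sin(b)


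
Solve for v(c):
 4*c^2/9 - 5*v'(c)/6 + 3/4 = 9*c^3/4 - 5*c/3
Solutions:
 v(c) = C1 - 27*c^4/40 + 8*c^3/45 + c^2 + 9*c/10


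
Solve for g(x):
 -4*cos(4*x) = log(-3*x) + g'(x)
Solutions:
 g(x) = C1 - x*log(-x) - x*log(3) + x - sin(4*x)


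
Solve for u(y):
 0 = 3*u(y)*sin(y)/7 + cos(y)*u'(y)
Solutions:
 u(y) = C1*cos(y)^(3/7)


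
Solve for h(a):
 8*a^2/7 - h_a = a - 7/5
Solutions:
 h(a) = C1 + 8*a^3/21 - a^2/2 + 7*a/5


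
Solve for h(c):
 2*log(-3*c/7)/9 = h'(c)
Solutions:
 h(c) = C1 + 2*c*log(-c)/9 + 2*c*(-log(7) - 1 + log(3))/9


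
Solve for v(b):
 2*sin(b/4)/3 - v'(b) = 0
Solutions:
 v(b) = C1 - 8*cos(b/4)/3


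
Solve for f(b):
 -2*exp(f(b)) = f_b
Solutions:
 f(b) = log(1/(C1 + 2*b))


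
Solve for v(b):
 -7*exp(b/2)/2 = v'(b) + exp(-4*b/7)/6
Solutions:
 v(b) = C1 - 7*exp(b/2) + 7*exp(-4*b/7)/24


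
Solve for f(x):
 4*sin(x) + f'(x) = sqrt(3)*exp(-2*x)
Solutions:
 f(x) = C1 + 4*cos(x) - sqrt(3)*exp(-2*x)/2


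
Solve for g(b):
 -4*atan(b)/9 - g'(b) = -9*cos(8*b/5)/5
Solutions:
 g(b) = C1 - 4*b*atan(b)/9 + 2*log(b^2 + 1)/9 + 9*sin(8*b/5)/8


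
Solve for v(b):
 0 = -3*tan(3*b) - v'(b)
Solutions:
 v(b) = C1 + log(cos(3*b))


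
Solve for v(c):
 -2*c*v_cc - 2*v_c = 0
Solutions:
 v(c) = C1 + C2*log(c)


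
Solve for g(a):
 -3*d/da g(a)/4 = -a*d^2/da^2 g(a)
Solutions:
 g(a) = C1 + C2*a^(7/4)


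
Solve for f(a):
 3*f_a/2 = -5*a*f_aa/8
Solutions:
 f(a) = C1 + C2/a^(7/5)


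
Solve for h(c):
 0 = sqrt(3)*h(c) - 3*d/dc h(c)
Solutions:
 h(c) = C1*exp(sqrt(3)*c/3)


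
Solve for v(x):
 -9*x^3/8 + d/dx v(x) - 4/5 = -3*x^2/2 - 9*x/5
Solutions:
 v(x) = C1 + 9*x^4/32 - x^3/2 - 9*x^2/10 + 4*x/5


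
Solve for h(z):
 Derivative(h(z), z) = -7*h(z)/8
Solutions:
 h(z) = C1*exp(-7*z/8)


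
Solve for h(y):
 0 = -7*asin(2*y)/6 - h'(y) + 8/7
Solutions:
 h(y) = C1 - 7*y*asin(2*y)/6 + 8*y/7 - 7*sqrt(1 - 4*y^2)/12


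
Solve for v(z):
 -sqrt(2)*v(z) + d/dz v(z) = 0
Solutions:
 v(z) = C1*exp(sqrt(2)*z)


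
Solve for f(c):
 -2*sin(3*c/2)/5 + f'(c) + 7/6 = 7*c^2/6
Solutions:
 f(c) = C1 + 7*c^3/18 - 7*c/6 - 4*cos(3*c/2)/15


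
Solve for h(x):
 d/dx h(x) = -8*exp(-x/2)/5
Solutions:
 h(x) = C1 + 16*exp(-x/2)/5


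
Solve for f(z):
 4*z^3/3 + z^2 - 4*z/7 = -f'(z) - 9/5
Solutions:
 f(z) = C1 - z^4/3 - z^3/3 + 2*z^2/7 - 9*z/5


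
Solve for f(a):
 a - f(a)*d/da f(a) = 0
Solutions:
 f(a) = -sqrt(C1 + a^2)
 f(a) = sqrt(C1 + a^2)


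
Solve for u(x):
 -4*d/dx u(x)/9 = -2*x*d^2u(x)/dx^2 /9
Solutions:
 u(x) = C1 + C2*x^3


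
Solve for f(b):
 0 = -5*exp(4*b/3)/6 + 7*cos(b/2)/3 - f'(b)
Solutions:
 f(b) = C1 - 5*exp(4*b/3)/8 + 14*sin(b/2)/3


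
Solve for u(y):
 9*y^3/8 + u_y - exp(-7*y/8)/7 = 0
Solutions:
 u(y) = C1 - 9*y^4/32 - 8*exp(-7*y/8)/49


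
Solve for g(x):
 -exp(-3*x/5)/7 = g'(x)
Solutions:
 g(x) = C1 + 5*exp(-3*x/5)/21


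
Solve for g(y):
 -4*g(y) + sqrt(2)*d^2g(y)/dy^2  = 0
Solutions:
 g(y) = C1*exp(-2^(3/4)*y) + C2*exp(2^(3/4)*y)


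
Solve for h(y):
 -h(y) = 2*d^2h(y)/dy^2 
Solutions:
 h(y) = C1*sin(sqrt(2)*y/2) + C2*cos(sqrt(2)*y/2)


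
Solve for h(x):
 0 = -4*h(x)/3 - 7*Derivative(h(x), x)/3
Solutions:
 h(x) = C1*exp(-4*x/7)


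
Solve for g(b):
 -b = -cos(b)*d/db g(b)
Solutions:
 g(b) = C1 + Integral(b/cos(b), b)


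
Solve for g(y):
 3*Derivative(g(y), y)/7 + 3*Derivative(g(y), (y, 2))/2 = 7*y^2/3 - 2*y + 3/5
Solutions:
 g(y) = C1 + C2*exp(-2*y/7) + 49*y^3/27 - 385*y^2/18 + 13601*y/90


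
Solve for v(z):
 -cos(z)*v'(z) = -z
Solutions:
 v(z) = C1 + Integral(z/cos(z), z)


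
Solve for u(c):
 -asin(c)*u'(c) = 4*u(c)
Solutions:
 u(c) = C1*exp(-4*Integral(1/asin(c), c))


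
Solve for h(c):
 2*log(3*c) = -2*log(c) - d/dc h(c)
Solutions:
 h(c) = C1 - 4*c*log(c) - c*log(9) + 4*c


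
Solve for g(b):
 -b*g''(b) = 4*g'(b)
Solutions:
 g(b) = C1 + C2/b^3


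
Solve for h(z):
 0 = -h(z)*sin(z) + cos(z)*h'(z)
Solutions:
 h(z) = C1/cos(z)


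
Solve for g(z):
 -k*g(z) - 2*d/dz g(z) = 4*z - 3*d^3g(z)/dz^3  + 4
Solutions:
 g(z) = C1*exp(-2^(1/3)*z*(2^(1/3)*(-9*k + sqrt(81*k^2 - 32))^(1/3) + 4/(-9*k + sqrt(81*k^2 - 32))^(1/3))/6) + C2*exp(2^(1/3)*z*(2^(1/3)*(-9*k + sqrt(81*k^2 - 32))^(1/3) - 2^(1/3)*sqrt(3)*I*(-9*k + sqrt(81*k^2 - 32))^(1/3) - 16/((-1 + sqrt(3)*I)*(-9*k + sqrt(81*k^2 - 32))^(1/3)))/12) + C3*exp(2^(1/3)*z*(2^(1/3)*(-9*k + sqrt(81*k^2 - 32))^(1/3) + 2^(1/3)*sqrt(3)*I*(-9*k + sqrt(81*k^2 - 32))^(1/3) + 16/((1 + sqrt(3)*I)*(-9*k + sqrt(81*k^2 - 32))^(1/3)))/12) - 4*z/k - 4/k + 8/k^2


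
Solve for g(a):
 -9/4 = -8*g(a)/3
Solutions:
 g(a) = 27/32


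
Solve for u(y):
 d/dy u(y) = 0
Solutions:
 u(y) = C1


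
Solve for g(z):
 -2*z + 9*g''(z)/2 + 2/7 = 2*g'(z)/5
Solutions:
 g(z) = C1 + C2*exp(4*z/45) - 5*z^2/2 - 1555*z/28


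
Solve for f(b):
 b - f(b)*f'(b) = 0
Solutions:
 f(b) = -sqrt(C1 + b^2)
 f(b) = sqrt(C1 + b^2)


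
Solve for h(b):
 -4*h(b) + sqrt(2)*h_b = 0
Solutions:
 h(b) = C1*exp(2*sqrt(2)*b)


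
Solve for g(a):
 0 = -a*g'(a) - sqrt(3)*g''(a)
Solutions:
 g(a) = C1 + C2*erf(sqrt(2)*3^(3/4)*a/6)


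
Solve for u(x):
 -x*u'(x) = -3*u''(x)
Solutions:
 u(x) = C1 + C2*erfi(sqrt(6)*x/6)


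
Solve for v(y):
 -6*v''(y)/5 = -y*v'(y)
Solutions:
 v(y) = C1 + C2*erfi(sqrt(15)*y/6)


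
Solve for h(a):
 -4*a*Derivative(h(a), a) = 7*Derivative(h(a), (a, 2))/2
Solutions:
 h(a) = C1 + C2*erf(2*sqrt(7)*a/7)


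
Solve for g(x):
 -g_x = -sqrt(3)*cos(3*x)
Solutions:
 g(x) = C1 + sqrt(3)*sin(3*x)/3


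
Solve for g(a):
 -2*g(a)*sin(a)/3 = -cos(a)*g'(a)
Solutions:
 g(a) = C1/cos(a)^(2/3)


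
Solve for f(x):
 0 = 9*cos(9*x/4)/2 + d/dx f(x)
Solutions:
 f(x) = C1 - 2*sin(9*x/4)


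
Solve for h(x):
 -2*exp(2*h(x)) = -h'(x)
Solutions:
 h(x) = log(-sqrt(-1/(C1 + 2*x))) - log(2)/2
 h(x) = log(-1/(C1 + 2*x))/2 - log(2)/2


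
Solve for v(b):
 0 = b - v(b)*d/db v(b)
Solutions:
 v(b) = -sqrt(C1 + b^2)
 v(b) = sqrt(C1 + b^2)


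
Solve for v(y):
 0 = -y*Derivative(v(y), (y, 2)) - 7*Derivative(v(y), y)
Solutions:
 v(y) = C1 + C2/y^6


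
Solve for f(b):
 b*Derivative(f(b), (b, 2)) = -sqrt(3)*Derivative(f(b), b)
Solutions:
 f(b) = C1 + C2*b^(1 - sqrt(3))


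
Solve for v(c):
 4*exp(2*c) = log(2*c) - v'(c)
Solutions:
 v(c) = C1 + c*log(c) + c*(-1 + log(2)) - 2*exp(2*c)


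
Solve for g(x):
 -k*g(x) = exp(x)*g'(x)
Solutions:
 g(x) = C1*exp(k*exp(-x))


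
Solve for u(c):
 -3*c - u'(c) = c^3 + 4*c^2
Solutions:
 u(c) = C1 - c^4/4 - 4*c^3/3 - 3*c^2/2


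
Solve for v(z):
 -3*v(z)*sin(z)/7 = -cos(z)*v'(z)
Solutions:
 v(z) = C1/cos(z)^(3/7)


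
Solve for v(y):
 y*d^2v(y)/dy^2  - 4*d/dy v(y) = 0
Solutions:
 v(y) = C1 + C2*y^5


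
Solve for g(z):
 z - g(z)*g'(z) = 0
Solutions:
 g(z) = -sqrt(C1 + z^2)
 g(z) = sqrt(C1 + z^2)


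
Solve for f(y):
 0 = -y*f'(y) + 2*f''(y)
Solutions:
 f(y) = C1 + C2*erfi(y/2)


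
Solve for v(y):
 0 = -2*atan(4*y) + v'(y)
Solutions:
 v(y) = C1 + 2*y*atan(4*y) - log(16*y^2 + 1)/4


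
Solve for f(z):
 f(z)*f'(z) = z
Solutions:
 f(z) = -sqrt(C1 + z^2)
 f(z) = sqrt(C1 + z^2)


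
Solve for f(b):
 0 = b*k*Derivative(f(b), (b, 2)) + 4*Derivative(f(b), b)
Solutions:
 f(b) = C1 + b^(((re(k) - 4)*re(k) + im(k)^2)/(re(k)^2 + im(k)^2))*(C2*sin(4*log(b)*Abs(im(k))/(re(k)^2 + im(k)^2)) + C3*cos(4*log(b)*im(k)/(re(k)^2 + im(k)^2)))


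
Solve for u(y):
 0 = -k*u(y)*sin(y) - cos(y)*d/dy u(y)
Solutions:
 u(y) = C1*exp(k*log(cos(y)))


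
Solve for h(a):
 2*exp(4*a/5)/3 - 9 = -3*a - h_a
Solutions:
 h(a) = C1 - 3*a^2/2 + 9*a - 5*exp(4*a/5)/6


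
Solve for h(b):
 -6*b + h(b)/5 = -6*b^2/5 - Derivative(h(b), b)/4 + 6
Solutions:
 h(b) = C1*exp(-4*b/5) - 6*b^2 + 45*b - 105/4


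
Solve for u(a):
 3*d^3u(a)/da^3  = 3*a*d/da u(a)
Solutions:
 u(a) = C1 + Integral(C2*airyai(a) + C3*airybi(a), a)


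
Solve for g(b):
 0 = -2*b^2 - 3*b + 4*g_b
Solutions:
 g(b) = C1 + b^3/6 + 3*b^2/8


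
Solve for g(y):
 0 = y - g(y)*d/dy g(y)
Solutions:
 g(y) = -sqrt(C1 + y^2)
 g(y) = sqrt(C1 + y^2)


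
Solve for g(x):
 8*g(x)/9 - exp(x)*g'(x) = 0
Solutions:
 g(x) = C1*exp(-8*exp(-x)/9)


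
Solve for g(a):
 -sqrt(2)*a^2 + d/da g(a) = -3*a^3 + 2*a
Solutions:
 g(a) = C1 - 3*a^4/4 + sqrt(2)*a^3/3 + a^2


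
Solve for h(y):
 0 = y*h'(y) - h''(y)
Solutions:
 h(y) = C1 + C2*erfi(sqrt(2)*y/2)


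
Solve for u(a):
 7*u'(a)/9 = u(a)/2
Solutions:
 u(a) = C1*exp(9*a/14)


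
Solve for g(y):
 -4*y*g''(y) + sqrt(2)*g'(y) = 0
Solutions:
 g(y) = C1 + C2*y^(sqrt(2)/4 + 1)


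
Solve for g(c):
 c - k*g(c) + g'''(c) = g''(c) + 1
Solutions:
 g(c) = C1*exp(c*(-(-27*k/2 + sqrt((27*k + 2)^2 - 4)/2 - 1)^(1/3) + 1 - 1/(-27*k/2 + sqrt((27*k + 2)^2 - 4)/2 - 1)^(1/3))/3) + C2*exp(c*((-27*k/2 + sqrt((27*k + 2)^2 - 4)/2 - 1)^(1/3) - sqrt(3)*I*(-27*k/2 + sqrt((27*k + 2)^2 - 4)/2 - 1)^(1/3) + 2 - 4/((-1 + sqrt(3)*I)*(-27*k/2 + sqrt((27*k + 2)^2 - 4)/2 - 1)^(1/3)))/6) + C3*exp(c*((-27*k/2 + sqrt((27*k + 2)^2 - 4)/2 - 1)^(1/3) + sqrt(3)*I*(-27*k/2 + sqrt((27*k + 2)^2 - 4)/2 - 1)^(1/3) + 2 + 4/((1 + sqrt(3)*I)*(-27*k/2 + sqrt((27*k + 2)^2 - 4)/2 - 1)^(1/3)))/6) + c/k - 1/k


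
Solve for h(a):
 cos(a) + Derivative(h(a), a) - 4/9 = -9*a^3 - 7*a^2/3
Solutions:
 h(a) = C1 - 9*a^4/4 - 7*a^3/9 + 4*a/9 - sin(a)


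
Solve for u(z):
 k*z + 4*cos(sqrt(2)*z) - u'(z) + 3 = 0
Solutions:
 u(z) = C1 + k*z^2/2 + 3*z + 2*sqrt(2)*sin(sqrt(2)*z)


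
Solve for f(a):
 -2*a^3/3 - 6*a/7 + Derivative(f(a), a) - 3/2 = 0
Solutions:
 f(a) = C1 + a^4/6 + 3*a^2/7 + 3*a/2
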